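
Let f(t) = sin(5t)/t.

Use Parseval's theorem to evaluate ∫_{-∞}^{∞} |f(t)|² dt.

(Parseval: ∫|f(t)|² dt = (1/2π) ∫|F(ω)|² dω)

∫|f(t)|² dt = 5 \pi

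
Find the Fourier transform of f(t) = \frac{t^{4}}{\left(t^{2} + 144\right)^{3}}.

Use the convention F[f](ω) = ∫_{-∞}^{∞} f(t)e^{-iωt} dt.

F(ω) = \frac{\pi \left(48 \omega^{2} - 20 \left|{\omega}\right| + 1\right) e^{- 12 \left|{\omega}\right|}}{32}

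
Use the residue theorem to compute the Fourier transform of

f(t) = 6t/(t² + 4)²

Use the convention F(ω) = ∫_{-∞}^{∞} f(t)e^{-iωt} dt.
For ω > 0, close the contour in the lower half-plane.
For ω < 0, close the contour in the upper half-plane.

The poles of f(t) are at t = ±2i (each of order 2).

Let g(z) = f(z)e^{-iωz}; for large |z| the factor e^{-iωz} decays in the lower half-plane when ω > 0 and in the upper half-plane when ω < 0.

Case ω > 0 (lower half-plane, clockwise contour ⇒ F(ω) = -2πi·ΣRes):
  Res_{z = - 2 i} g(z) = \frac{3 \omega e^{- 2 \omega}}{4} (pole of order 2)
  F(ω) = -2πi·ΣRes = - \frac{3 i \pi \omega e^{- 2 \omega}}{2}

Case ω < 0 (upper half-plane, counterclockwise contour ⇒ F(ω) = +2πi·ΣRes):
  Res_{z = 2 i} g(z) = - \frac{3 \omega e^{2 \omega}}{4} (pole of order 2)
  F(ω) = 2πi·ΣRes = - \frac{3 i \pi \omega e^{2 \omega}}{2}

Both cases combine into a single formula in |ω|:

F(ω) = - \frac{3 i \pi \omega e^{- 2 \left|{\omega}\right|}}{2}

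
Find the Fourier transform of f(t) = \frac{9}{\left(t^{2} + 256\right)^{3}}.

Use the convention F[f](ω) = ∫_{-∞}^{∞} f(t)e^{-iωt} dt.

F(ω) = \frac{9 \pi \left(256 \omega^{2} + 48 \left|{\omega}\right| + 3\right) e^{- 16 \left|{\omega}\right|}}{8388608}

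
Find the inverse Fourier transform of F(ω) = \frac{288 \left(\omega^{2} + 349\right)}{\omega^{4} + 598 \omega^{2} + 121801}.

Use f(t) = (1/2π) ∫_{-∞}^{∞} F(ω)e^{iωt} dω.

f(t) = 8 e^{- 18 \left|{t}\right|} \cos{\left(5 \left|{t}\right| \right)}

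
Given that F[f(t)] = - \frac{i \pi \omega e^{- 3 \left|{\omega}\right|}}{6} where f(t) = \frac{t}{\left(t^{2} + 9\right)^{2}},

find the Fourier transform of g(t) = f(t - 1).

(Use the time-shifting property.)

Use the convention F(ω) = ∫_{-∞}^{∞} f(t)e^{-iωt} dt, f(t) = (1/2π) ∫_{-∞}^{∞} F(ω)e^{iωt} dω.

F[g](ω) = - \frac{i \pi \omega e^{- i \omega - 3 \left|{\omega}\right|}}{6}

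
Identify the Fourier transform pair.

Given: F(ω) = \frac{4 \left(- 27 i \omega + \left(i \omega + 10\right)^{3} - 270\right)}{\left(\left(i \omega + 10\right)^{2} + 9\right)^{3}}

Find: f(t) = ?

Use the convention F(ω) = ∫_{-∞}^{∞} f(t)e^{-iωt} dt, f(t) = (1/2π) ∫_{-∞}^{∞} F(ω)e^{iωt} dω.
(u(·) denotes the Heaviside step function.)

f(t) = 2 t^{2} e^{- 10 t} \cos{\left(3 t \right)} u\left(t\right)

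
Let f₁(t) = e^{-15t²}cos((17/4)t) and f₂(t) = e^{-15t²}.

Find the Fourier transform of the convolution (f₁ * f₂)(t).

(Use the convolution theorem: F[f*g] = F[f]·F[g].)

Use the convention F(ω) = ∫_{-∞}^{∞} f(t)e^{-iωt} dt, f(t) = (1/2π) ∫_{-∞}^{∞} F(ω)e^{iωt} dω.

F[f₁*f₂](ω) = \frac{\pi \left(e^{\frac{17 \omega}{60}} + 1\right) e^{- \frac{\omega^{2}}{30} - \frac{17 \omega}{120} - \frac{289}{960}}}{30}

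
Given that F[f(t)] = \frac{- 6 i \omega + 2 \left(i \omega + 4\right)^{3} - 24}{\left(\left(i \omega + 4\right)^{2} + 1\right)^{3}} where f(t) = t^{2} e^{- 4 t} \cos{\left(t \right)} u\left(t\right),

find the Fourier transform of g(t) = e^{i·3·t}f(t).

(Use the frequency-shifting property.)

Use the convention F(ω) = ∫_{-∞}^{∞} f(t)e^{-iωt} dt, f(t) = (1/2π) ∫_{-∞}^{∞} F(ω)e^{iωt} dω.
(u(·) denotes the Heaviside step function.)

F[g](ω) = \frac{2 \left(3 i \left(3 - \omega\right) + \left(i \left(\omega - 3\right) + 4\right)^{3} - 12\right)}{\left(\left(i \left(\omega - 3\right) + 4\right)^{2} + 1\right)^{3}}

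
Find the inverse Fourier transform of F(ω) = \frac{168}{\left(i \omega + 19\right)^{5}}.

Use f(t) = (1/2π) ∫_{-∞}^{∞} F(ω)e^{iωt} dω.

f(t) = 7 t^{4} e^{- 19 t} u\left(t\right)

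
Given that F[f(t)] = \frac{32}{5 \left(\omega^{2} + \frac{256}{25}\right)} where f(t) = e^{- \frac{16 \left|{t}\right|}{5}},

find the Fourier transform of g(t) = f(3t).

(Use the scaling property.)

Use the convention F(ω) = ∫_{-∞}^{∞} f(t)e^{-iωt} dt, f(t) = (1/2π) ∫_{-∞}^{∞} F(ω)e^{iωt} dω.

F[g](ω) = \frac{480}{25 \omega^{2} + 2304}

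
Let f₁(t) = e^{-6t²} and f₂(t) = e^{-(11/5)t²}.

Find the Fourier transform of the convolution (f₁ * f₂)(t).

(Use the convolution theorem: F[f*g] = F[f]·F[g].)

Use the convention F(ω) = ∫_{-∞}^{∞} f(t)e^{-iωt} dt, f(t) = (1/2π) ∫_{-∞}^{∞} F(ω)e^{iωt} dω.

F[f₁*f₂](ω) = \frac{\sqrt{330} \pi e^{- \frac{41 \omega^{2}}{264}}}{66}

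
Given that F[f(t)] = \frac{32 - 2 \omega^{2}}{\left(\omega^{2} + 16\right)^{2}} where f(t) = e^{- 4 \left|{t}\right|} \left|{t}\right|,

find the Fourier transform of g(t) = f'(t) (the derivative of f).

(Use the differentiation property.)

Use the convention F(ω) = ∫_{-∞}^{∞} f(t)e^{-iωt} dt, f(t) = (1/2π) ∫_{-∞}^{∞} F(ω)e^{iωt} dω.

F[g](ω) = - \frac{2 i \omega \left(\omega^{2} - 16\right)}{\left(\omega^{2} + 16\right)^{2}}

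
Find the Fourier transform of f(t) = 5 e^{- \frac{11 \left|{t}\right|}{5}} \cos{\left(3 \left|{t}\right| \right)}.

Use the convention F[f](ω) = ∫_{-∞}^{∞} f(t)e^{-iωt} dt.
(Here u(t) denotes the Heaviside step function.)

F(ω) = \frac{550 \left(25 \omega^{2} + 346\right)}{625 \omega^{4} - 5200 \omega^{2} + 119716}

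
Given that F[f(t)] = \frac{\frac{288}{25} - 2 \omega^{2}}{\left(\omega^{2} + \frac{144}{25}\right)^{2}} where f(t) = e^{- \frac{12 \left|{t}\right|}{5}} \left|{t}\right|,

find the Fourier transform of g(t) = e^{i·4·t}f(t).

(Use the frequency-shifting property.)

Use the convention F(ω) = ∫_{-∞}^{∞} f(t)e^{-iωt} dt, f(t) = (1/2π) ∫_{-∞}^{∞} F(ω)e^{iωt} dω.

F[g](ω) = \frac{50 \left(144 - 25 \left(\omega - 4\right)^{2}\right)}{\left(25 \left(\omega - 4\right)^{2} + 144\right)^{2}}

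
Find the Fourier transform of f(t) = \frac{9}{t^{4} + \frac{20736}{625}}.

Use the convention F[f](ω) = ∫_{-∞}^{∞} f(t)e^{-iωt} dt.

F(ω) = \frac{125 \pi e^{- \frac{6 \sqrt{2} \left|{\omega}\right|}{5}} \sin{\left(\frac{6 \sqrt{2} \left|{\omega}\right|}{5} + \frac{\pi}{4} \right)}}{192}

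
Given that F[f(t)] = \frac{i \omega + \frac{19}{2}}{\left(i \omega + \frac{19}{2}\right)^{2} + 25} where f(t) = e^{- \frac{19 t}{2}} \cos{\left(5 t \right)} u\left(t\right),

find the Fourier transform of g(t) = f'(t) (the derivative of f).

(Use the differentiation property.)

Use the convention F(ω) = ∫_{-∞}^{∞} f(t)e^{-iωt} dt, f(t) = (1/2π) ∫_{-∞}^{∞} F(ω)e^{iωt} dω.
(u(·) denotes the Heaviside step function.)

F[g](ω) = \frac{2 i \omega \left(2 i \omega + 19\right)}{\left(2 i \omega + 19\right)^{2} + 100}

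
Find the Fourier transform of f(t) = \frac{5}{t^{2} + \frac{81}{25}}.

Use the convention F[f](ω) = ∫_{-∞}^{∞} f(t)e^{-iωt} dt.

F(ω) = \frac{25 \pi e^{- \frac{9 \left|{\omega}\right|}{5}}}{9}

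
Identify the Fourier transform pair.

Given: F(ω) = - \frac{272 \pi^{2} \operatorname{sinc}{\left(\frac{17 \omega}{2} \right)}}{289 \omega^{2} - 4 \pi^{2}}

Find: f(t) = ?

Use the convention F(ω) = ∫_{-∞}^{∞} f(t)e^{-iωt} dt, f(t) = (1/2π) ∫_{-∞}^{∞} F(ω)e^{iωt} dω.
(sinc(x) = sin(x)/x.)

f(t) = 8 \left(\begin{cases} \frac{\cos{\left(\frac{2 \pi t}{17} \right)}}{2} + \frac{1}{2} & \text{for}\: \left|{t}\right| < \frac{17}{2} \\0 & \text{otherwise} \end{cases}\right)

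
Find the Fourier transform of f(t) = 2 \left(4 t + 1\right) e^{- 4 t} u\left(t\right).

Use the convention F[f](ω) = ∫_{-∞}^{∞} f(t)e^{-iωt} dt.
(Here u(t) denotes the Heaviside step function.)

F(ω) = \frac{2 \left(- i \omega - 8\right)}{\omega^{2} - 8 i \omega - 16}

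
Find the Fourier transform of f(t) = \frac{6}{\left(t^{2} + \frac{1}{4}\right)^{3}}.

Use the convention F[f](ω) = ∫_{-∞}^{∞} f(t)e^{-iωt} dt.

F(ω) = 6 \pi \left(\omega^{2} + 6 \left|{\omega}\right| + 12\right) e^{- \frac{\left|{\omega}\right|}{2}}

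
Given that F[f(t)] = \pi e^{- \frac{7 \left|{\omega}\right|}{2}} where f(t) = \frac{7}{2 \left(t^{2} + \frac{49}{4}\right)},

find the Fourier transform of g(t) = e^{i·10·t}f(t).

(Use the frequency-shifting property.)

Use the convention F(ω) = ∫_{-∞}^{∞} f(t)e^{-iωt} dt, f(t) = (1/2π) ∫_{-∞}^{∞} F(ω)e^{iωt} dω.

F[g](ω) = \pi e^{- \frac{7 \left|{\omega - 10}\right|}{2}}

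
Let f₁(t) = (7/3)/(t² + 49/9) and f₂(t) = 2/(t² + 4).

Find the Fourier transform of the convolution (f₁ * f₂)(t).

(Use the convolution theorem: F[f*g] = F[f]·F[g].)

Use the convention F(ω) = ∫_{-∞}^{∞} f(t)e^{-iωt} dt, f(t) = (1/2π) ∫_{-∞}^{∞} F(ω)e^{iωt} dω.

F[f₁*f₂](ω) = \pi^{2} e^{- \frac{13 \left|{\omega}\right|}{3}}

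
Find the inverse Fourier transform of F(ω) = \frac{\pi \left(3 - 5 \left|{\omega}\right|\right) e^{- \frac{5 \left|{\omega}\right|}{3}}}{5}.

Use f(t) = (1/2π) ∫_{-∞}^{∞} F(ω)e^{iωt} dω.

f(t) = \frac{2 t^{2}}{\left(t^{2} + \frac{25}{9}\right)^{2}}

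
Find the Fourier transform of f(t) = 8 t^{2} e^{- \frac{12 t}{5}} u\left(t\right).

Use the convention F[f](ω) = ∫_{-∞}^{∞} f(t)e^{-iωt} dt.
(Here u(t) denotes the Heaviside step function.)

F(ω) = \frac{2000}{\left(5 i \omega + 12\right)^{3}}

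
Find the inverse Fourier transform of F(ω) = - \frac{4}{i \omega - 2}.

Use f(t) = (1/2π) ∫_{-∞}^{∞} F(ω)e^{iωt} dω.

f(t) = 4 e^{2 t} u\left(- t\right)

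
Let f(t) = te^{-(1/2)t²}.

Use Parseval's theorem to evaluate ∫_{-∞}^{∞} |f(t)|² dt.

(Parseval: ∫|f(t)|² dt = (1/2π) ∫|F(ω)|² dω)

∫|f(t)|² dt = \frac{\sqrt{\pi}}{2}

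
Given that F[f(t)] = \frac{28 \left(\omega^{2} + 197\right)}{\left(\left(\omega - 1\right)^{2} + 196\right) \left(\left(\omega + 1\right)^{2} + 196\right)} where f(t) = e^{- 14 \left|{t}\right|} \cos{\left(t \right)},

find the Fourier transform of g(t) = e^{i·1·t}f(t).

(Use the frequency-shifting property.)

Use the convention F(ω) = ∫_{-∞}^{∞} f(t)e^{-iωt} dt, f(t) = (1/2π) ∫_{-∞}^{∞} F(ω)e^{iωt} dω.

F[g](ω) = \frac{28 \left(\left(\omega - 1\right)^{2} + 197\right)}{\left(\omega^{2} + 196\right) \left(\left(\omega - 2\right)^{2} + 196\right)}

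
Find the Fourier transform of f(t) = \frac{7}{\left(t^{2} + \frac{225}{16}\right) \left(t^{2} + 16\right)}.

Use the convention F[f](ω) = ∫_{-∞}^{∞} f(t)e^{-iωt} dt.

F(ω) = - \frac{28 \pi e^{- 4 \left|{\omega}\right|}}{31} + \frac{448 \pi e^{- \frac{15 \left|{\omega}\right|}{4}}}{465}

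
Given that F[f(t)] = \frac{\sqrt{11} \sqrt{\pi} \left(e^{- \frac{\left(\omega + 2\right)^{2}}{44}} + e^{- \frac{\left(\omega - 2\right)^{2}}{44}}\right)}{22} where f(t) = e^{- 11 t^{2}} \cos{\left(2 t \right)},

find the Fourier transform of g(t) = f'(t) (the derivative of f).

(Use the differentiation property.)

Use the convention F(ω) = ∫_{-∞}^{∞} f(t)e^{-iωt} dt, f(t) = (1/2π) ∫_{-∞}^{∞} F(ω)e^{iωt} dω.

F[g](ω) = \frac{\sqrt{11} i \sqrt{\pi} \omega \left(e^{\frac{2 \omega}{11}} + 1\right) e^{- \frac{\omega^{2}}{44} - \frac{\omega}{11} - \frac{1}{11}}}{22}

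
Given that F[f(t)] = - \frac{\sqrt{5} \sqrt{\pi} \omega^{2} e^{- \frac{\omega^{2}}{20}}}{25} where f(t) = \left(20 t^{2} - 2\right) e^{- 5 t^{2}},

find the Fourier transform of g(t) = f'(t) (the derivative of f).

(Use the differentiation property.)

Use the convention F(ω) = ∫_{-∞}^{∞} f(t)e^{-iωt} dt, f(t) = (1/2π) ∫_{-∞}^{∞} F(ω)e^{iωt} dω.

F[g](ω) = - \frac{\sqrt{5} i \sqrt{\pi} \omega^{3} e^{- \frac{\omega^{2}}{20}}}{25}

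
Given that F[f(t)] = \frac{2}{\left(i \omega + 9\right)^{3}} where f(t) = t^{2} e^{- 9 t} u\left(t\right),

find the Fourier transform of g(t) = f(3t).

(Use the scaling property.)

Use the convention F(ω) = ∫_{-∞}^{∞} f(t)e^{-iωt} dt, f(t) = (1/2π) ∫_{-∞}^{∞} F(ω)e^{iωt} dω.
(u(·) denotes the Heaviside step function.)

F[g](ω) = \frac{18}{\left(i \omega + 27\right)^{3}}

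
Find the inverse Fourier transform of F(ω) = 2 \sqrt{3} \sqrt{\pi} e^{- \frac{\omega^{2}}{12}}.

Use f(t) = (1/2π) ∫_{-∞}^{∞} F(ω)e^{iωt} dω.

f(t) = 6 e^{- 3 t^{2}}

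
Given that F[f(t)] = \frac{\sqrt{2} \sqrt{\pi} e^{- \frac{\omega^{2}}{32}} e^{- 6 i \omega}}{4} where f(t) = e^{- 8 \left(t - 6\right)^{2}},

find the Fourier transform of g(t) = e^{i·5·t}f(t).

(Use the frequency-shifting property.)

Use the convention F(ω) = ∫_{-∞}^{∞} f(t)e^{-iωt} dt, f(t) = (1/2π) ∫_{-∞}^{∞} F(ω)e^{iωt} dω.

F[g](ω) = \frac{\sqrt{2} \sqrt{\pi} e^{- \frac{\left(\omega - 5\right) \left(\omega - 5 + 192 i\right)}{32}}}{4}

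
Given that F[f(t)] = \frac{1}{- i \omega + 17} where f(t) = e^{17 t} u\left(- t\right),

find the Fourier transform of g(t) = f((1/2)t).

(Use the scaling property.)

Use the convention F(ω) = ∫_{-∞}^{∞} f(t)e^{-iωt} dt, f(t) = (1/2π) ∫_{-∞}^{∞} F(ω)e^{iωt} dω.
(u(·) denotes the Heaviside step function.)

F[g](ω) = - \frac{2}{2 i \omega - 17}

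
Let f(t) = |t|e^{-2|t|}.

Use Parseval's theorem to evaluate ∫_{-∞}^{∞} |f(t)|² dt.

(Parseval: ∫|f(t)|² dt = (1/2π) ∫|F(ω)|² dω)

∫|f(t)|² dt = \frac{1}{16}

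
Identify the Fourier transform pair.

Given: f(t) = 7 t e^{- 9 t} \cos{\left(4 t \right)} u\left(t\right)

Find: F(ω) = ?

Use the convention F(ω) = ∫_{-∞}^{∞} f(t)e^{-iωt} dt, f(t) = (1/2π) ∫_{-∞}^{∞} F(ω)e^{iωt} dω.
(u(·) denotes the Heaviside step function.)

F(ω) = \frac{7 \left(\left(i \omega + 9\right)^{2} - 16\right)}{\left(\left(i \omega + 9\right)^{2} + 16\right)^{2}}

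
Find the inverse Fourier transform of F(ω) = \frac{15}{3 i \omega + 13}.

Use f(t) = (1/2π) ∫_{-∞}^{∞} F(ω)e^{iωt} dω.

f(t) = 5 e^{- \frac{13 t}{3}} u\left(t\right)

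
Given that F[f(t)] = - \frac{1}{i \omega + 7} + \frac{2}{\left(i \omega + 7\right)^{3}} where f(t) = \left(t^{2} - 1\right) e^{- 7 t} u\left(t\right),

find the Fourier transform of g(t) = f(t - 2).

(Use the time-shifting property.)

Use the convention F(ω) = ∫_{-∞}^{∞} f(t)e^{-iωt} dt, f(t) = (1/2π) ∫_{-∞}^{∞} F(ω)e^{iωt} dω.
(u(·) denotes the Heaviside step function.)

F[g](ω) = \frac{\left(2 i \omega - \left(i \omega + 7\right)^{3} + 14\right) e^{- 2 i \omega}}{\left(i \omega + 7\right)^{4}}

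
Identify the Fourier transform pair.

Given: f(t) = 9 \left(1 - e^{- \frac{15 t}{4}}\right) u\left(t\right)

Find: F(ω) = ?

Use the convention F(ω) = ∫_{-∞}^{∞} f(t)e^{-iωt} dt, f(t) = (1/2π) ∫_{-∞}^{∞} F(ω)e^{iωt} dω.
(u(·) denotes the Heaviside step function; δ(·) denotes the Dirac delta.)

F(ω) = 9 \pi \delta\left(\omega\right) - \frac{135 i}{4 \omega \left(i \omega + \frac{15}{4}\right)}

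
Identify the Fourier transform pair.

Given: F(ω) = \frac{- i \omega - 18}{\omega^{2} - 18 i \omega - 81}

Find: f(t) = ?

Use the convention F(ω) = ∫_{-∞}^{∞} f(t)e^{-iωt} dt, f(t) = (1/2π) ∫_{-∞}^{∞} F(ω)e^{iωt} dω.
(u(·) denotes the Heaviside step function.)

f(t) = \left(9 t + 1\right) e^{- 9 t} u\left(t\right)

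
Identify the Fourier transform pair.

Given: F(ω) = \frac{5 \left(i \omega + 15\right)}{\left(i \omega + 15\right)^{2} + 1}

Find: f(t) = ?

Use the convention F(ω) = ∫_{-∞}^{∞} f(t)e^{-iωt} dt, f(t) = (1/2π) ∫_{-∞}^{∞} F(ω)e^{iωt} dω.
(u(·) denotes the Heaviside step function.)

f(t) = 5 e^{- 15 t} \cos{\left(t \right)} u\left(t\right)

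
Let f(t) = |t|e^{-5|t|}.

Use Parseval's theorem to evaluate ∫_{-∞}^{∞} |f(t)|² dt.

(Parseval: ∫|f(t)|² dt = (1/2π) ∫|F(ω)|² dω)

∫|f(t)|² dt = \frac{1}{250}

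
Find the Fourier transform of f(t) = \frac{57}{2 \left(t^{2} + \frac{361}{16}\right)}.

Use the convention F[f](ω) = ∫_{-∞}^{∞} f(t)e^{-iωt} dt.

F(ω) = 6 \pi e^{- \frac{19 \left|{\omega}\right|}{4}}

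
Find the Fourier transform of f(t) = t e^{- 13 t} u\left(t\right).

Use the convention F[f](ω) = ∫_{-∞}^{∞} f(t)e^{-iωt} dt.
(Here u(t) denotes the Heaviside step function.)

F(ω) = \frac{1}{\left(i \omega + 13\right)^{2}}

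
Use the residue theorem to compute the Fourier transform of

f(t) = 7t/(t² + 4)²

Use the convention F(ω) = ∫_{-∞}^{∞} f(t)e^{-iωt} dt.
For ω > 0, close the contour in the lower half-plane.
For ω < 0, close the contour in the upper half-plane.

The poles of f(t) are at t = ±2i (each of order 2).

Let g(z) = f(z)e^{-iωz}; for large |z| the factor e^{-iωz} decays in the lower half-plane when ω > 0 and in the upper half-plane when ω < 0.

Case ω > 0 (lower half-plane, clockwise contour ⇒ F(ω) = -2πi·ΣRes):
  Res_{z = - 2 i} g(z) = \frac{7 \omega e^{- 2 \omega}}{8} (pole of order 2)
  F(ω) = -2πi·ΣRes = - \frac{7 i \pi \omega e^{- 2 \omega}}{4}

Case ω < 0 (upper half-plane, counterclockwise contour ⇒ F(ω) = +2πi·ΣRes):
  Res_{z = 2 i} g(z) = - \frac{7 \omega e^{2 \omega}}{8} (pole of order 2)
  F(ω) = 2πi·ΣRes = - \frac{7 i \pi \omega e^{2 \omega}}{4}

Both cases combine into a single formula in |ω|:

F(ω) = - \frac{7 i \pi \omega e^{- 2 \left|{\omega}\right|}}{4}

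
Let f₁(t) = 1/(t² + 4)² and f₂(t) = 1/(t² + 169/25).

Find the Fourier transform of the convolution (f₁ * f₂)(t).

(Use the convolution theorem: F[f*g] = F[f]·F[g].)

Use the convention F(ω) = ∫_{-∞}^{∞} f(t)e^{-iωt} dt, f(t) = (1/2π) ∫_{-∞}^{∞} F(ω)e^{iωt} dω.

F[f₁*f₂](ω) = \frac{5 \pi^{2} \left(2 \left|{\omega}\right| + 1\right) e^{- \frac{23 \left|{\omega}\right|}{5}}}{208}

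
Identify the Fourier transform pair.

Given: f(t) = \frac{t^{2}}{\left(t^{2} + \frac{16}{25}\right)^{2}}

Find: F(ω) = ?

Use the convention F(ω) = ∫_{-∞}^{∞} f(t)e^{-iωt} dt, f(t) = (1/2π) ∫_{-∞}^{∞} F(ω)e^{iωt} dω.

F(ω) = \frac{\pi \left(5 - 4 \left|{\omega}\right|\right) e^{- \frac{4 \left|{\omega}\right|}{5}}}{8}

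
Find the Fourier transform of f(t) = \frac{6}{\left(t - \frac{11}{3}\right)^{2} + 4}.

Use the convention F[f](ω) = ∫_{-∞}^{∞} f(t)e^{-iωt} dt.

F(ω) = 3 \pi e^{- \frac{11 i \omega}{3} - 2 \left|{\omega}\right|}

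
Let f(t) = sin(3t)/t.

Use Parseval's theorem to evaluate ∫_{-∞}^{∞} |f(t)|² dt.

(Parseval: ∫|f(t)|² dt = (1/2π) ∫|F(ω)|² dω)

∫|f(t)|² dt = 3 \pi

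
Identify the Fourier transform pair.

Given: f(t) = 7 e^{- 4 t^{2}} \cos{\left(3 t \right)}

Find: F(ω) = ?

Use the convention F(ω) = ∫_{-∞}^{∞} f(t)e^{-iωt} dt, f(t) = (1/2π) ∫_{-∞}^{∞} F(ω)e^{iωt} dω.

F(ω) = \frac{7 \sqrt{\pi} \left(e^{\frac{3 \omega}{4}} + 1\right) e^{- \frac{\omega^{2}}{16} - \frac{3 \omega}{8} - \frac{9}{16}}}{4}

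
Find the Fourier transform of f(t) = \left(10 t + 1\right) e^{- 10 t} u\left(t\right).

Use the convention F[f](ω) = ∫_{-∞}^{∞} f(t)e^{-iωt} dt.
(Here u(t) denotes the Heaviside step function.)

F(ω) = \frac{- i \omega - 20}{\omega^{2} - 20 i \omega - 100}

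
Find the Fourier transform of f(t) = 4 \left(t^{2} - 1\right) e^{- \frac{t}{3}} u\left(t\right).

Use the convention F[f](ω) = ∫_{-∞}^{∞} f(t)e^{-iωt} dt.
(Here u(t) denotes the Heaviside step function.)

F(ω) = \frac{12 \left(54 i \omega - \left(3 i \omega + 1\right)^{3} + 18\right)}{\left(3 i \omega + 1\right)^{4}}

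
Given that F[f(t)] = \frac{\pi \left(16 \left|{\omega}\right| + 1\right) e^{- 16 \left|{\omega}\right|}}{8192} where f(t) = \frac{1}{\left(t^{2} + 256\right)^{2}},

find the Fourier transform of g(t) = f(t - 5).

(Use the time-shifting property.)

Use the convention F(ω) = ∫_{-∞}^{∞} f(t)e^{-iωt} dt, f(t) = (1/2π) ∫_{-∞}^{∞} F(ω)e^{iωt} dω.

F[g](ω) = \frac{\pi \left(16 \left|{\omega}\right| + 1\right) e^{- 5 i \omega - 16 \left|{\omega}\right|}}{8192}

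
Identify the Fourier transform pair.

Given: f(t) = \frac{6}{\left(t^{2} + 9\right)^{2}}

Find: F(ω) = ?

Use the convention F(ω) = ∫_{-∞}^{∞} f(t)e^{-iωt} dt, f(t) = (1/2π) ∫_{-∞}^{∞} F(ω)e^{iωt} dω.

F(ω) = \frac{\pi \left(3 \left|{\omega}\right| + 1\right) e^{- 3 \left|{\omega}\right|}}{9}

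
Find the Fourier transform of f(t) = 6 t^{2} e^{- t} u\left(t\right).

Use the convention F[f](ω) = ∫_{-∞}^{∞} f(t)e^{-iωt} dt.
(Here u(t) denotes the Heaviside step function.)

F(ω) = \frac{12}{\left(i \omega + 1\right)^{3}}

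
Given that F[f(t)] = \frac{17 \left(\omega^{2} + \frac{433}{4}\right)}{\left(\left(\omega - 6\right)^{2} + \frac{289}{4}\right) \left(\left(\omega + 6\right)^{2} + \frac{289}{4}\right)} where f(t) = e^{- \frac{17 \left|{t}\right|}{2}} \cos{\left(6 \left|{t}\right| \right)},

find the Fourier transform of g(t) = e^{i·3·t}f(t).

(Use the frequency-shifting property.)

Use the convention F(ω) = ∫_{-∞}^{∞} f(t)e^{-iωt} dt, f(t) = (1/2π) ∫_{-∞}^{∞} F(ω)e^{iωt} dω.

F[g](ω) = \frac{68 \left(4 \left(\omega - 3\right)^{2} + 433\right)}{\left(4 \left(\omega - 9\right)^{2} + 289\right) \left(4 \left(\omega + 3\right)^{2} + 289\right)}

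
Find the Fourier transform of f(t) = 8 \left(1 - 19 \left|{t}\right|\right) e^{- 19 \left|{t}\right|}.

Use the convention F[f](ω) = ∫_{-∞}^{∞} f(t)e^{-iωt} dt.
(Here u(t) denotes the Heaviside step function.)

F(ω) = \frac{608 \omega^{2}}{\left(\omega^{2} + 361\right)^{2}}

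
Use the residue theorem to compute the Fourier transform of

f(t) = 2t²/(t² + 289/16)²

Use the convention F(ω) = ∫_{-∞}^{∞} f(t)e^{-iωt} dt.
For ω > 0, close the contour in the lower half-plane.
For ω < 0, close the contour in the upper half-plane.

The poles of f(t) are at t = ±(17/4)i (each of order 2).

Let g(z) = f(z)e^{-iωz}; for large |z| the factor e^{-iωz} decays in the lower half-plane when ω > 0 and in the upper half-plane when ω < 0.

Case ω > 0 (lower half-plane, clockwise contour ⇒ F(ω) = -2πi·ΣRes):
  Res_{z = - \frac{17 i}{4}} g(z) = \frac{i \left(4 - 17 \omega\right) e^{- \frac{17 \omega}{4}}}{34} (pole of order 2)
  F(ω) = -2πi·ΣRes = \frac{\pi \left(4 - 17 \omega\right) e^{- \frac{17 \omega}{4}}}{17}

Case ω < 0 (upper half-plane, counterclockwise contour ⇒ F(ω) = +2πi·ΣRes):
  Res_{z = \frac{17 i}{4}} g(z) = \frac{i \left(- 17 \omega - 4\right) e^{\frac{17 \omega}{4}}}{34} (pole of order 2)
  F(ω) = 2πi·ΣRes = \frac{\pi \left(17 \omega + 4\right) e^{\frac{17 \omega}{4}}}{17}

Both cases combine into a single formula in |ω|:

F(ω) = \frac{\pi \left(4 - 17 \left|{\omega}\right|\right) e^{- \frac{17 \left|{\omega}\right|}{4}}}{17}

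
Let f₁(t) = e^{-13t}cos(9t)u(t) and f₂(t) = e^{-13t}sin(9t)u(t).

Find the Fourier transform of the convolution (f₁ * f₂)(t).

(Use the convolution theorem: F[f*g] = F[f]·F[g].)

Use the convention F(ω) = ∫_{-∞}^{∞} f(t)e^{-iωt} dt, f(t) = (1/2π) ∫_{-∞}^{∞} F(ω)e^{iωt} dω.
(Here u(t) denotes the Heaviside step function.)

F[f₁*f₂](ω) = \frac{9 \left(i \omega + 13\right)}{\left(\left(i \omega + 13\right)^{2} + 81\right)^{2}}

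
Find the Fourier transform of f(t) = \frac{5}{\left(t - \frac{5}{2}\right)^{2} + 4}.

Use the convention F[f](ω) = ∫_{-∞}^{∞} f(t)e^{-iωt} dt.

F(ω) = \frac{5 \pi e^{- \frac{5 i \omega}{2} - 2 \left|{\omega}\right|}}{2}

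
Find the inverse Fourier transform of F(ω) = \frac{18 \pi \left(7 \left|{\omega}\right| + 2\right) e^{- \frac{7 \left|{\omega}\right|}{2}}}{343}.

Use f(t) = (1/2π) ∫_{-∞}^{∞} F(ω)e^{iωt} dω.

f(t) = \frac{9}{\left(t^{2} + \frac{49}{4}\right)^{2}}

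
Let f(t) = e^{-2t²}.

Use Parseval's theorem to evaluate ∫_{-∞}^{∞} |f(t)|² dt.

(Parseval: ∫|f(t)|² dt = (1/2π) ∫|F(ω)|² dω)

∫|f(t)|² dt = \frac{\sqrt{\pi}}{2}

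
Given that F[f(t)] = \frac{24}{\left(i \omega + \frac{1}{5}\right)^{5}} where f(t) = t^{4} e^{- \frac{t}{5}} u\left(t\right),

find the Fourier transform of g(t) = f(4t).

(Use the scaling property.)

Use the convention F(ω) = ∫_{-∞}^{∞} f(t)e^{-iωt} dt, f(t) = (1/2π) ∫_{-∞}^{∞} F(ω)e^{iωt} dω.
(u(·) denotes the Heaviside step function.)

F[g](ω) = \frac{19200000}{\left(5 i \omega + 4\right)^{5}}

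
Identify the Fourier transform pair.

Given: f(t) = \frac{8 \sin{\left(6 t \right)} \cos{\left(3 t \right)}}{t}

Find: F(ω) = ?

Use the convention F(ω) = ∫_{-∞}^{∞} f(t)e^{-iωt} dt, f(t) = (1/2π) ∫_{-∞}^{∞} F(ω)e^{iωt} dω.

F(ω) = \begin{cases} 8 \pi & \text{for}\: \omega > -3 \wedge \omega < 3 \\4 \pi & \text{for}\: \omega > -9 \wedge \omega < 9 \\0 & \text{otherwise} \end{cases}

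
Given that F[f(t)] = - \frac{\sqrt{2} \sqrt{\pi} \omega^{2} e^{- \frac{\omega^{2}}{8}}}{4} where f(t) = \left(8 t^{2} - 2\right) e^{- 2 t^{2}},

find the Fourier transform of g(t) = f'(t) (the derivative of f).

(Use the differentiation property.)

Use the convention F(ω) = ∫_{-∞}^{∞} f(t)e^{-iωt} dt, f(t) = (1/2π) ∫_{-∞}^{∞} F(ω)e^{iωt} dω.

F[g](ω) = - \frac{\sqrt{2} i \sqrt{\pi} \omega^{3} e^{- \frac{\omega^{2}}{8}}}{4}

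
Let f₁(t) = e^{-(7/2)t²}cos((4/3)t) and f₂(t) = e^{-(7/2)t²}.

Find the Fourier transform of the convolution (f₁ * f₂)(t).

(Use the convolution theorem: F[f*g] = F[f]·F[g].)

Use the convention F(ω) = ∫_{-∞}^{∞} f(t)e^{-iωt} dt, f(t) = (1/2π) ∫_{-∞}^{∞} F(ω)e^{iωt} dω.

F[f₁*f₂](ω) = \frac{\pi \left(e^{\frac{8 \omega}{21}} + 1\right) e^{- \frac{\omega^{2}}{7} - \frac{4 \omega}{21} - \frac{8}{63}}}{7}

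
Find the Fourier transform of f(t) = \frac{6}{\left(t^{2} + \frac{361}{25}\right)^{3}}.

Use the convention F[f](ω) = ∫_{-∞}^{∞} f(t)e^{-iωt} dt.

F(ω) = \frac{375 \pi \left(361 \omega^{2} + 285 \left|{\omega}\right| + 75\right) e^{- \frac{19 \left|{\omega}\right|}{5}}}{9904396}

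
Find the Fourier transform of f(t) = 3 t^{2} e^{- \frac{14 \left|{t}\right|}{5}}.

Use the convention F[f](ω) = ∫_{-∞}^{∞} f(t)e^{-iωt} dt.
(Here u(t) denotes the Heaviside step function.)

F(ω) = \frac{21000 \left(196 - 75 \omega^{2}\right)}{\left(25 \omega^{2} + 196\right)^{3}}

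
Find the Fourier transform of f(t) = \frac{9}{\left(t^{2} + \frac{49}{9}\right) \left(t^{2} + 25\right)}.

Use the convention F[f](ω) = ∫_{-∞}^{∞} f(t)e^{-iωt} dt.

F(ω) = - \frac{81 \pi e^{- 5 \left|{\omega}\right|}}{880} + \frac{243 \pi e^{- \frac{7 \left|{\omega}\right|}{3}}}{1232}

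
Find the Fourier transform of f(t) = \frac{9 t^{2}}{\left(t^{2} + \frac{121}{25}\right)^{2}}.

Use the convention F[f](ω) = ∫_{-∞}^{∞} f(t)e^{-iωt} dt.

F(ω) = \frac{9 \pi \left(5 - 11 \left|{\omega}\right|\right) e^{- \frac{11 \left|{\omega}\right|}{5}}}{22}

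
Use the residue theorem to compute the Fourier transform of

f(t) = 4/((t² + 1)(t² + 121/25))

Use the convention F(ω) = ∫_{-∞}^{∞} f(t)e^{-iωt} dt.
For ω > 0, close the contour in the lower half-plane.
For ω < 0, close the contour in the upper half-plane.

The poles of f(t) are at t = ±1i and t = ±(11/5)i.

Let g(z) = f(z)e^{-iωz}; for large |z| the factor e^{-iωz} decays in the lower half-plane when ω > 0 and in the upper half-plane when ω < 0.

Case ω > 0 (lower half-plane, clockwise contour ⇒ F(ω) = -2πi·ΣRes):
  Res_{z = - i} g(z) = \frac{25 i e^{- \omega}}{48}
  Res_{z = - \frac{11 i}{5}} g(z) = - \frac{125 i e^{- \frac{11 \omega}{5}}}{528}
  F(ω) = -2πi·ΣRes = \frac{25 \pi e^{- \omega}}{24} - \frac{125 \pi e^{- \frac{11 \omega}{5}}}{264}

Case ω < 0 (upper half-plane, counterclockwise contour ⇒ F(ω) = +2πi·ΣRes):
  Res_{z = i} g(z) = - \frac{25 i e^{\omega}}{48}
  Res_{z = \frac{11 i}{5}} g(z) = \frac{125 i e^{\frac{11 \omega}{5}}}{528}
  F(ω) = 2πi·ΣRes = \frac{25 \pi \left(- 5 e^{\frac{11 \omega}{5}} + 11 e^{\omega}\right)}{264}

Both cases combine into a single formula in |ω|:

F(ω) = \frac{25 \pi e^{- \left|{\omega}\right|}}{24} - \frac{125 \pi e^{- \frac{11 \left|{\omega}\right|}{5}}}{264}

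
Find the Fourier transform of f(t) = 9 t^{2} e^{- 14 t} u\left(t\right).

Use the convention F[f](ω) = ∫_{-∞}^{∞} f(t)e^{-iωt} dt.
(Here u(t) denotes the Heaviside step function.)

F(ω) = \frac{18}{\left(i \omega + 14\right)^{3}}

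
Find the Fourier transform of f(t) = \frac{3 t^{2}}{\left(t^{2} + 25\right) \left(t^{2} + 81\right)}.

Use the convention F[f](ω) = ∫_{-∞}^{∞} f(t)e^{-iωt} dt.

F(ω) = \frac{3 \pi \left(9 - 5 e^{4 \left|{\omega}\right|}\right) e^{- 9 \left|{\omega}\right|}}{56}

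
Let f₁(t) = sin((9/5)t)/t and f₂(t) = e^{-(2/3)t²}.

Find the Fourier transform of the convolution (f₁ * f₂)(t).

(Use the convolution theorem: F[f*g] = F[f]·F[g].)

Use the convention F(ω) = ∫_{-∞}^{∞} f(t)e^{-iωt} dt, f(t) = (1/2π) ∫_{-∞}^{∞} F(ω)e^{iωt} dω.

F[f₁*f₂](ω) = \begin{cases} \frac{\sqrt{6} \pi^{\frac{3}{2}} e^{- \frac{3 \omega^{2}}{8}}}{2} & \text{for}\: \omega > - \frac{9}{5} \wedge \omega < \frac{9}{5} \\0 & \text{otherwise} \end{cases}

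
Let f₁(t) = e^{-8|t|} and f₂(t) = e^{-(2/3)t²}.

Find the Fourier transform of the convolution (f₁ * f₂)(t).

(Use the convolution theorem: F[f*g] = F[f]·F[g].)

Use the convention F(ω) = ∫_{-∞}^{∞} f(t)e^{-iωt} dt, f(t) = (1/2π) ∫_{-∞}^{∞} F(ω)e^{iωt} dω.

F[f₁*f₂](ω) = \frac{8 \sqrt{6} \sqrt{\pi} e^{- \frac{3 \omega^{2}}{8}}}{\omega^{2} + 64}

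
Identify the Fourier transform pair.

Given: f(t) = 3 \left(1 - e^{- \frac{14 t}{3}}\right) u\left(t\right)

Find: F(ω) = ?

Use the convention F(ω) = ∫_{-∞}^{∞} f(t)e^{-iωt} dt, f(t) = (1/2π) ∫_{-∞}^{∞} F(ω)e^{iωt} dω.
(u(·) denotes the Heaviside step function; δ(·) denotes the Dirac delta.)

F(ω) = 3 \pi \delta\left(\omega\right) - \frac{14 i}{\omega \left(i \omega + \frac{14}{3}\right)}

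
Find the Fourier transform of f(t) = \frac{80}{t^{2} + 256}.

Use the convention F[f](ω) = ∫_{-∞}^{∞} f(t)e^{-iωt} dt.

F(ω) = 5 \pi e^{- 16 \left|{\omega}\right|}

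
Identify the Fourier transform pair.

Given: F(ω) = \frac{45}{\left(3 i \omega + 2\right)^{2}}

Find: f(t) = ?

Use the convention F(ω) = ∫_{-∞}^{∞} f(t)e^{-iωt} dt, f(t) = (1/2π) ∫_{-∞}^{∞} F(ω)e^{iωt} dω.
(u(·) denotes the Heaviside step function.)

f(t) = 5 t e^{- \frac{2 t}{3}} u\left(t\right)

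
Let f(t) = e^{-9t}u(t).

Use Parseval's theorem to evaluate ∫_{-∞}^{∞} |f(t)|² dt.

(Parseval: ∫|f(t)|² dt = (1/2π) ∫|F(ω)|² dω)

∫|f(t)|² dt = \frac{1}{18}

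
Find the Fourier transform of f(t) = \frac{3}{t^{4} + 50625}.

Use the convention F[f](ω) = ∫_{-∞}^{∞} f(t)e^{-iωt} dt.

F(ω) = \frac{\pi e^{- \frac{15 \sqrt{2} \left|{\omega}\right|}{2}} \sin{\left(\frac{15 \sqrt{2} \left|{\omega}\right|}{2} + \frac{\pi}{4} \right)}}{1125}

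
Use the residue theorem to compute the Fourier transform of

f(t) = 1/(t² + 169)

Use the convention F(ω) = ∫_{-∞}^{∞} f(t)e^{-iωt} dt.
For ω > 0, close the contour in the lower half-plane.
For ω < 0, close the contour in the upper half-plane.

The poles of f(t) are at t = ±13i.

Let g(z) = f(z)e^{-iωz}; for large |z| the factor e^{-iωz} decays in the lower half-plane when ω > 0 and in the upper half-plane when ω < 0.

Case ω > 0 (lower half-plane, clockwise contour ⇒ F(ω) = -2πi·ΣRes):
  Res_{z = - 13 i} g(z) = \frac{i e^{- 13 \omega}}{26}
  F(ω) = -2πi·ΣRes = \frac{\pi e^{- 13 \omega}}{13}

Case ω < 0 (upper half-plane, counterclockwise contour ⇒ F(ω) = +2πi·ΣRes):
  Res_{z = 13 i} g(z) = - \frac{i e^{13 \omega}}{26}
  F(ω) = 2πi·ΣRes = \frac{\pi e^{13 \omega}}{13}

Both cases combine into a single formula in |ω|:

F(ω) = \frac{\pi e^{- 13 \left|{\omega}\right|}}{13}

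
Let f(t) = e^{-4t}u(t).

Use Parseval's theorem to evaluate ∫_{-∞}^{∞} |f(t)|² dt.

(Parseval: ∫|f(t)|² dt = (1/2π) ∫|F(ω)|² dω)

∫|f(t)|² dt = \frac{1}{8}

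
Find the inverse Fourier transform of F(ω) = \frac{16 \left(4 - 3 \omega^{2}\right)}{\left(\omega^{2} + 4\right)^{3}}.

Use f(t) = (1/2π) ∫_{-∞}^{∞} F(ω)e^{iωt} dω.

f(t) = 2 t^{2} e^{- 2 \left|{t}\right|}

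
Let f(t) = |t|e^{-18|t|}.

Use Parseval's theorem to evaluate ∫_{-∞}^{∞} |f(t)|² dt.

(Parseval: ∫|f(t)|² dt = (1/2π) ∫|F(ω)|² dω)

∫|f(t)|² dt = \frac{1}{11664}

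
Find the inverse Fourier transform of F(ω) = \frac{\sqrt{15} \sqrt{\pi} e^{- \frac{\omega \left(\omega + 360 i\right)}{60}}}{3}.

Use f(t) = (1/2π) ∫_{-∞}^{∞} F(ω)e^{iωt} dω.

f(t) = 5 e^{- 15 \left(t - 6\right)^{2}}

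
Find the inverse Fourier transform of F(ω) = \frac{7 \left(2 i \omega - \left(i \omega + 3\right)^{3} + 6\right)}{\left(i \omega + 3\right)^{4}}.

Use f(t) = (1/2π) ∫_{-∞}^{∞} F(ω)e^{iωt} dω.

f(t) = 7 \left(t^{2} - 1\right) e^{- 3 t} u\left(t\right)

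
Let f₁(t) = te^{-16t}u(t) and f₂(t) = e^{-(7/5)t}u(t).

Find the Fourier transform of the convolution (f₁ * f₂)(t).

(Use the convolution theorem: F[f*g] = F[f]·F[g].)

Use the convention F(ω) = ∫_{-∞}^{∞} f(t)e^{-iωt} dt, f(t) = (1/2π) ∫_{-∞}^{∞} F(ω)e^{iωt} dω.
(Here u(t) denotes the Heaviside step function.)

F[f₁*f₂](ω) = \frac{5}{\left(i \omega + 16\right)^{2} \left(5 i \omega + 7\right)}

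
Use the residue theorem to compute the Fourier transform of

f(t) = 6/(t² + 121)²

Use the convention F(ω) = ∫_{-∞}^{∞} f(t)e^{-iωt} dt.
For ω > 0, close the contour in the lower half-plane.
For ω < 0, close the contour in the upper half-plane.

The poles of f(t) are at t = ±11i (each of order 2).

Let g(z) = f(z)e^{-iωz}; for large |z| the factor e^{-iωz} decays in the lower half-plane when ω > 0 and in the upper half-plane when ω < 0.

Case ω > 0 (lower half-plane, clockwise contour ⇒ F(ω) = -2πi·ΣRes):
  Res_{z = - 11 i} g(z) = \frac{3 i \left(11 \omega + 1\right) e^{- 11 \omega}}{2662} (pole of order 2)
  F(ω) = -2πi·ΣRes = \frac{3 \pi \left(11 \omega + 1\right) e^{- 11 \omega}}{1331}

Case ω < 0 (upper half-plane, counterclockwise contour ⇒ F(ω) = +2πi·ΣRes):
  Res_{z = 11 i} g(z) = \frac{3 i \left(11 \omega - 1\right) e^{11 \omega}}{2662} (pole of order 2)
  F(ω) = 2πi·ΣRes = \frac{3 \pi \left(1 - 11 \omega\right) e^{11 \omega}}{1331}

Both cases combine into a single formula in |ω|:

F(ω) = \frac{3 \pi \left(11 \left|{\omega}\right| + 1\right) e^{- 11 \left|{\omega}\right|}}{1331}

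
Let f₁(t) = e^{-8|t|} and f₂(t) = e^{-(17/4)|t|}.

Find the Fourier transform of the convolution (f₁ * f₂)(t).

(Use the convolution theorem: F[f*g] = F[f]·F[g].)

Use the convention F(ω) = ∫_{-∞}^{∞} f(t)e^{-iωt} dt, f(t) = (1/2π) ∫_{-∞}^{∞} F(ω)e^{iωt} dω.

F[f₁*f₂](ω) = \frac{2176}{\left(\omega^{2} + 64\right) \left(16 \omega^{2} + 289\right)}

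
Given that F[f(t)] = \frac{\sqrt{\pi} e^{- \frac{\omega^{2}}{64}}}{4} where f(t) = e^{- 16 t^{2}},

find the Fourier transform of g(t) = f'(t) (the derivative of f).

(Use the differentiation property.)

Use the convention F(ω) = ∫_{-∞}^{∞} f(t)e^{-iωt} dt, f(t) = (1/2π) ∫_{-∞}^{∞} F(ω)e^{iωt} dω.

F[g](ω) = \frac{i \sqrt{\pi} \omega e^{- \frac{\omega^{2}}{64}}}{4}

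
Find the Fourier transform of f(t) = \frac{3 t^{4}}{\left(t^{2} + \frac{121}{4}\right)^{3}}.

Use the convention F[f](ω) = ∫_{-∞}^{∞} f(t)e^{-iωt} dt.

F(ω) = \frac{3 \pi \left(121 \omega^{2} - 110 \left|{\omega}\right| + 12\right) e^{- \frac{11 \left|{\omega}\right|}{2}}}{176}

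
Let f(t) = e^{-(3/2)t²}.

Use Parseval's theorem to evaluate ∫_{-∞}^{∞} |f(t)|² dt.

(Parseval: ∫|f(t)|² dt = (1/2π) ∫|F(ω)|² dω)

∫|f(t)|² dt = \frac{\sqrt{3} \sqrt{\pi}}{3}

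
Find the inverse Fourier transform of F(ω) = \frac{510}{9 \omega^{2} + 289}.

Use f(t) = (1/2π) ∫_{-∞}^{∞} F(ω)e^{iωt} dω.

f(t) = 5 e^{- \frac{17 \left|{t}\right|}{3}}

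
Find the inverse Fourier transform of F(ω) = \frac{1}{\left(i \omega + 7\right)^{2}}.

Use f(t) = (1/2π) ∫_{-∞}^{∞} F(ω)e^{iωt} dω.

f(t) = t e^{- 7 t} u\left(t\right)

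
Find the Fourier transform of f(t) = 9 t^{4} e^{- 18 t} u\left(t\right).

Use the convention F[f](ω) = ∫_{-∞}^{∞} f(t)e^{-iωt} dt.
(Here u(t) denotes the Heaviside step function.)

F(ω) = \frac{216}{\left(i \omega + 18\right)^{5}}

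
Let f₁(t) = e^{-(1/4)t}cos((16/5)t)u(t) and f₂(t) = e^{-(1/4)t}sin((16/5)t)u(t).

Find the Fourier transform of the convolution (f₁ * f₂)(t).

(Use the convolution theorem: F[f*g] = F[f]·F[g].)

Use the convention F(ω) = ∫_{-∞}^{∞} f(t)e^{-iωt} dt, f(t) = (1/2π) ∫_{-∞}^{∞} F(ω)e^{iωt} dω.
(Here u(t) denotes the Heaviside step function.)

F[f₁*f₂](ω) = \frac{128000 \left(4 i \omega + 1\right)}{\left(25 \left(4 i \omega + 1\right)^{2} + 4096\right)^{2}}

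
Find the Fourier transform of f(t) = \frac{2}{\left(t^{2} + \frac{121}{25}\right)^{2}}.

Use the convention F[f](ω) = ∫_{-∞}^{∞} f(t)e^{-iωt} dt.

F(ω) = \frac{25 \pi \left(11 \left|{\omega}\right| + 5\right) e^{- \frac{11 \left|{\omega}\right|}{5}}}{1331}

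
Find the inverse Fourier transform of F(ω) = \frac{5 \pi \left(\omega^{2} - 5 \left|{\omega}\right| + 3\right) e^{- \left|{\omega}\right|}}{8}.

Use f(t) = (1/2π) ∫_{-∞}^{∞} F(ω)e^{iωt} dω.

f(t) = \frac{5 t^{4}}{\left(t^{2} + 1\right)^{3}}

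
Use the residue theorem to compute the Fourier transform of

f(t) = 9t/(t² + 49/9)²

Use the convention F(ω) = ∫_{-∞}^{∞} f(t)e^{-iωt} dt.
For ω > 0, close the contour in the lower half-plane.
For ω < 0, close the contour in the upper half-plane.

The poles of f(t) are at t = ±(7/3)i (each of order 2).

Let g(z) = f(z)e^{-iωz}; for large |z| the factor e^{-iωz} decays in the lower half-plane when ω > 0 and in the upper half-plane when ω < 0.

Case ω > 0 (lower half-plane, clockwise contour ⇒ F(ω) = -2πi·ΣRes):
  Res_{z = - \frac{7 i}{3}} g(z) = \frac{27 \omega e^{- \frac{7 \omega}{3}}}{28} (pole of order 2)
  F(ω) = -2πi·ΣRes = - \frac{27 i \pi \omega e^{- \frac{7 \omega}{3}}}{14}

Case ω < 0 (upper half-plane, counterclockwise contour ⇒ F(ω) = +2πi·ΣRes):
  Res_{z = \frac{7 i}{3}} g(z) = - \frac{27 \omega e^{\frac{7 \omega}{3}}}{28} (pole of order 2)
  F(ω) = 2πi·ΣRes = - \frac{27 i \pi \omega e^{\frac{7 \omega}{3}}}{14}

Both cases combine into a single formula in |ω|:

F(ω) = - \frac{27 i \pi \omega e^{- \frac{7 \left|{\omega}\right|}{3}}}{14}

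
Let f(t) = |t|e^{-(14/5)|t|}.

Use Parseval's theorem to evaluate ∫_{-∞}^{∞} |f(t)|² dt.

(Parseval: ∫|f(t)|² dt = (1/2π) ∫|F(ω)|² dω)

∫|f(t)|² dt = \frac{125}{5488}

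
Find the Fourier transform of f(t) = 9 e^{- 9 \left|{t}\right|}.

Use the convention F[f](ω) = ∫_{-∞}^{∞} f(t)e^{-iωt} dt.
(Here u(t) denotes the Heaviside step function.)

F(ω) = \frac{162}{\omega^{2} + 81}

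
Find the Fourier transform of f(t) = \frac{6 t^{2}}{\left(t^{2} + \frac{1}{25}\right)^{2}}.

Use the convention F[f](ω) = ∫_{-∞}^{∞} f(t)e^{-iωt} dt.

F(ω) = 3 \pi \left(5 - \left|{\omega}\right|\right) e^{- \frac{\left|{\omega}\right|}{5}}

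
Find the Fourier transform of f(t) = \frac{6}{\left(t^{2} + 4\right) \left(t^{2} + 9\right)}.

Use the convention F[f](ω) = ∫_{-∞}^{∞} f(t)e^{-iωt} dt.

F(ω) = \frac{\pi \left(3 e^{\left|{\omega}\right|} - 2\right) e^{- 3 \left|{\omega}\right|}}{5}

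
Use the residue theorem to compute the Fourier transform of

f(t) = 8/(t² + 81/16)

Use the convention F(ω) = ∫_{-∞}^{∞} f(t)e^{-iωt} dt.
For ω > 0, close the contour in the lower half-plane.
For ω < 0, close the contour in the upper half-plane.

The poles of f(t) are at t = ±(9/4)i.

Let g(z) = f(z)e^{-iωz}; for large |z| the factor e^{-iωz} decays in the lower half-plane when ω > 0 and in the upper half-plane when ω < 0.

Case ω > 0 (lower half-plane, clockwise contour ⇒ F(ω) = -2πi·ΣRes):
  Res_{z = - \frac{9 i}{4}} g(z) = \frac{16 i e^{- \frac{9 \omega}{4}}}{9}
  F(ω) = -2πi·ΣRes = \frac{32 \pi e^{- \frac{9 \omega}{4}}}{9}

Case ω < 0 (upper half-plane, counterclockwise contour ⇒ F(ω) = +2πi·ΣRes):
  Res_{z = \frac{9 i}{4}} g(z) = - \frac{16 i e^{\frac{9 \omega}{4}}}{9}
  F(ω) = 2πi·ΣRes = \frac{32 \pi e^{\frac{9 \omega}{4}}}{9}

Both cases combine into a single formula in |ω|:

F(ω) = \frac{32 \pi e^{- \frac{9 \left|{\omega}\right|}{4}}}{9}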